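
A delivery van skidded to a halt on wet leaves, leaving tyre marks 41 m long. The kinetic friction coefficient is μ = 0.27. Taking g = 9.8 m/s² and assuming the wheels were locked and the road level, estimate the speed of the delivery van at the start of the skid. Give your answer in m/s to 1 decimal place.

Deceleration a = μg = 0.27 × 9.8 = 2.646 m/s².
v = √(2a·d) = √(2 × 2.646 × 41) = √216.972 = 14.7300 m/s.

Initial speed ≈ 14.7 m/s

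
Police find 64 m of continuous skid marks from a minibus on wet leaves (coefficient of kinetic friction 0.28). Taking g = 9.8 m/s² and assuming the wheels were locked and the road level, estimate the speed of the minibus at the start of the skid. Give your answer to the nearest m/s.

Initial speed ≈ 19 m/s

Deceleration a = μg = 0.28 × 9.8 = 2.744 m/s².
v = √(2a·d) = √(2 × 2.744 × 64) = √351.232 = 18.7412 m/s.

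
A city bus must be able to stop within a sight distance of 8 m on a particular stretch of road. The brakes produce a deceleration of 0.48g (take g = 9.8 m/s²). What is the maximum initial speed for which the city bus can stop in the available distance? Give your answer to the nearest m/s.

Maximum speed ≈ 9 m/s

a = 0.48 × 9.8 = 4.704 m/s².
v²/(2a) = d ⇒ v = √(2 × 4.704 × 8) = √75.26 = 8.6753 m/s.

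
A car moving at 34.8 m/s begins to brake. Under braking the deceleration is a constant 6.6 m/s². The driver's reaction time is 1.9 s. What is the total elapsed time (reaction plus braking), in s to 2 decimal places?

Total time ≈ 7.17 s

Braking time = v/a = 34.8000 / 6.600 = 5.273 s.
Total = 1.9 + 5.273 = 7.173 s.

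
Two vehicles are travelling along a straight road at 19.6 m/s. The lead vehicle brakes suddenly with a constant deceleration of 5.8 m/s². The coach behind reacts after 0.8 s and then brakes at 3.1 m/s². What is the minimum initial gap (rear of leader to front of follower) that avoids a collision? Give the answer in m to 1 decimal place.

Minimum gap ≈ 44.5 m

Leader travels v²/(2a_L) = 384.160 / 11.600 = 33.117 m before stopping.
Follower covers v·t_r = 19.6000 × 0.8 = 15.680 m while reacting, then v²/(2a_F) = 384.160 / 6.200 = 61.961 m while braking, for a total of 15.680 + 61.961 = 77.641 m.
Since a_F ≤ a_L and the follower starts braking later, the follower is never slower than the leader, so the closest approach is when both have stopped.
Minimum gap = 77.641 − 33.117 = 44.524 m.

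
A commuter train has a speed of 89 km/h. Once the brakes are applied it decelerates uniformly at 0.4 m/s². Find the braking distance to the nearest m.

Braking distance ≈ 764 m

89 km/h ÷ 3.6 = 24.7222 m/s.
Braking distance = v²/(2a) = 24.7222² / (2 × 0.400) = 611.187 / 0.800 = 763.984 m.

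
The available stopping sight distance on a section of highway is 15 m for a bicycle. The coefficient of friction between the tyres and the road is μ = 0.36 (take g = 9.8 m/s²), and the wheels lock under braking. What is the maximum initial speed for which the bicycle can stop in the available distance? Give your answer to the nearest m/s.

a = μg = 0.36 × 9.8 = 3.528 m/s².
v²/(2a) = d ⇒ v = √(2 × 3.528 × 15) = √105.84 = 10.2879 m/s.

Maximum speed ≈ 10 m/s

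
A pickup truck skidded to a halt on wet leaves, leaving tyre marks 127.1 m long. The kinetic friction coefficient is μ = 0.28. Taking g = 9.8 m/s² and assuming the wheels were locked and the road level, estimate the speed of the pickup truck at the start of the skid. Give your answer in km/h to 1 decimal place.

Initial speed ≈ 95.1 km/h

Deceleration a = μg = 0.28 × 9.8 = 2.744 m/s².
v = √(2a·d) = √(2 × 2.744 × 127.1) = √697.525 = 26.4107 m/s.
= 26.4107 × 3.6 = 95.079 km/h.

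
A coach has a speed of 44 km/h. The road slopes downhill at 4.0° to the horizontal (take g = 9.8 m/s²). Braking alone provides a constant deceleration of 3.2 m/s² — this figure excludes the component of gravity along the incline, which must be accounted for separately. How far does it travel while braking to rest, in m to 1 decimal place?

Braking distance ≈ 29.7 m

44 km/h ÷ 3.6 = 12.2222 m/s.
Gravity along the downhill slope reduces the braking deceleration: a_eff = 3.200 − 9.8·sin 4.0° = 3.200 − 0.684 = 2.516 m/s².
Braking distance = v²/(2a) = 12.2222² / (2 × 2.516) = 149.382 / 5.032 = 29.686 m.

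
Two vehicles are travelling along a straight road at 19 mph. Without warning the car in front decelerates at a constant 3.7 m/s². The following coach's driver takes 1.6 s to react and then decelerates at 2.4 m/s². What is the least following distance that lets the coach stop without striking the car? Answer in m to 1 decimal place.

19 mph × 0.44704 = 8.4938 m/s.
Leader travels v²/(2a_L) = 72.145 / 7.400 = 9.749 m before stopping.
Follower covers v·t_r = 8.4938 × 1.6 = 13.590 m while reacting, then v²/(2a_F) = 72.145 / 4.800 = 15.030 m while braking, for a total of 13.590 + 15.030 = 28.620 m.
Since a_F ≤ a_L and the follower starts braking later, the follower is never slower than the leader, so the closest approach is when both have stopped.
Minimum gap = 28.620 − 9.749 = 18.871 m.

Minimum gap ≈ 18.9 m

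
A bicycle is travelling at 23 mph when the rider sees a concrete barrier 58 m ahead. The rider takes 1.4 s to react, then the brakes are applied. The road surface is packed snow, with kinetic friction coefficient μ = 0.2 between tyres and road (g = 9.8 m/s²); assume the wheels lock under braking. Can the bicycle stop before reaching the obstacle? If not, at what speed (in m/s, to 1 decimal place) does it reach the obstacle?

23 mph × 0.44704 = 10.2819 m/s.
a = μg = 0.2 × 9.8 = 1.960 m/s².
Reaction distance = 10.2819 × 1.4 = 14.395 m.
Braking distance = v²/(2a) = 105.717 / 3.920 = 26.969 m.
Total stopping distance = 14.395 + 26.969 = 41.364 m, vs 58 m available — it stops with 58 − 41.364 = 16.636 m to spare.

Yes — it stops about 16.6 m short of the obstacle, so it never reaches it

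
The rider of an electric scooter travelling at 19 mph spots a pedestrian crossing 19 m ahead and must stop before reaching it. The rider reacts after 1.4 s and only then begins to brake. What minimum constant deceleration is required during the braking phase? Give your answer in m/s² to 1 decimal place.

Required deceleration ≈ 5.1 m/s²

19 mph × 0.44704 = 8.4938 m/s.
Distance covered during reaction = 8.4938 × 1.4 = 11.891 m.
Distance available for braking: 19 − 11.891 = 7.109 m.
v² = 2a·d ⇒ a = v²/(2d) = 8.4938² / (2 × 7.109) = 72.145 / 14.218 = 5.0742 m/s².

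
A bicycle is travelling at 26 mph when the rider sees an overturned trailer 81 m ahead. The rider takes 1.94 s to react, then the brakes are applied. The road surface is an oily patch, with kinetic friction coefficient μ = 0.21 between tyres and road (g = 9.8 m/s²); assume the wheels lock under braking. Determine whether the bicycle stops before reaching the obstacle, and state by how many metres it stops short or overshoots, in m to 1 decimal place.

26 mph × 0.44704 = 11.6230 m/s.
a = μg = 0.21 × 9.8 = 2.058 m/s².
Reaction distance = 11.6230 × 1.94 = 22.549 m.
Braking distance = v²/(2a) = 135.094 / 4.116 = 32.822 m.
Total stopping distance = 22.549 + 32.822 = 55.371 m, vs 81 m available — it stops with 81 − 55.371 = 25.629 m to spare.

Yes — it stops 25.6 m short of the obstacle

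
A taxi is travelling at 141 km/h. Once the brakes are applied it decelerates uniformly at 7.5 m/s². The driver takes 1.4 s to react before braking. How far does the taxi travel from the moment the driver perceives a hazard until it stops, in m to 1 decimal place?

141 km/h ÷ 3.6 = 39.1667 m/s.
Reaction distance = v·t_r = 39.1667 × 1.4 = 54.833 m.
Braking distance = v²/(2a) = 39.1667² / (2 × 7.500) = 1534.030 / 15.000 = 102.269 m.
Total = 54.833 + 102.269 = 157.102 m.

Total stopping distance ≈ 157.1 m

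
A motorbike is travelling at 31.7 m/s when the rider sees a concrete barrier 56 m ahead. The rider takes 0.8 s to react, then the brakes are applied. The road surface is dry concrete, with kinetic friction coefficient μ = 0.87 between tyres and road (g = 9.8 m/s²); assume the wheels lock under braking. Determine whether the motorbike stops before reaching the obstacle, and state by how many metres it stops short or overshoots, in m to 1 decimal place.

a = μg = 0.87 × 9.8 = 8.526 m/s².
Reaction distance = 31.7000 × 0.8 = 25.360 m.
Braking distance = v²/(2a) = 1004.890 / 17.052 = 58.931 m.
Total stopping distance = 25.360 + 58.931 = 84.291 m, vs 56 m available — it cannot stop in time and overshoots by 84.291 − 56 = 28.291 m.

No — it overshoots by 28.3 m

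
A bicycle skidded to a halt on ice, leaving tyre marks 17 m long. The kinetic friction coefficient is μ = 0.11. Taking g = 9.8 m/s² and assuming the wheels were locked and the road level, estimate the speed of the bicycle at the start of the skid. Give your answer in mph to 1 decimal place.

Initial speed ≈ 13.5 mph

Deceleration a = μg = 0.11 × 9.8 = 1.078 m/s².
v = √(2a·d) = √(2 × 1.078 × 17) = √36.652 = 6.0541 m/s.
= 6.0541 ÷ 0.44704 = 13.543 mph.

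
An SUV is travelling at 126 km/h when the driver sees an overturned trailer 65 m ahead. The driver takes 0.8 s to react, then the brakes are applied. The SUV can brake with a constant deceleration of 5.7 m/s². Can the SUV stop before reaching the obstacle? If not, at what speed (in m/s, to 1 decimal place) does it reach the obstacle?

No — it strikes the obstacle at 28.3 m/s

126 km/h ÷ 3.6 = 35.0000 m/s.
Reaction distance = 35.0000 × 0.8 = 28.000 m.
Braking distance needed to stop: v²/(2a) = 1225.000 / 11.400 = 107.456 m, so total needed = 28.000 + 107.456 = 135.456 m > 65 m — it cannot stop.
Distance remaining when braking begins: 65 − 28.000 = 37.000 m.
v² = v₀² − 2a·d = 1225.000 − 2 × 5.700 × 37.000 = 803.200 m²/s².
v = √803.200 = 28.341 m/s.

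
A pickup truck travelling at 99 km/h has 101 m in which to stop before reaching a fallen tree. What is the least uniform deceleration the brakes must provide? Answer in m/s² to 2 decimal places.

99 km/h ÷ 3.6 = 27.5000 m/s.
v² = 2a·d ⇒ a = v²/(2d) = 27.5000² / (2 × 101.000) = 756.250 / 202.000 = 3.7438 m/s².

Required deceleration ≈ 3.74 m/s²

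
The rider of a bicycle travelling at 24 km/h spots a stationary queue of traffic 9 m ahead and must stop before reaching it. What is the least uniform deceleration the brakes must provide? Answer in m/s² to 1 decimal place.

24 km/h ÷ 3.6 = 6.6667 m/s.
v² = 2a·d ⇒ a = v²/(2d) = 6.6667² / (2 × 9.000) = 44.445 / 18.000 = 2.4692 m/s².

Required deceleration ≈ 2.5 m/s²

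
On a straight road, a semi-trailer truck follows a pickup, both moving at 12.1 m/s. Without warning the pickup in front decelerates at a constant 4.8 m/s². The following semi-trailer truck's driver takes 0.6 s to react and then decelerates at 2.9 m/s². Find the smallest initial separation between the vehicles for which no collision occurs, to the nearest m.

Leader travels v²/(2a_L) = 146.410 / 9.600 = 15.251 m before stopping.
Follower covers v·t_r = 12.1000 × 0.6 = 7.260 m while reacting, then v²/(2a_F) = 146.410 / 5.800 = 25.243 m while braking, for a total of 7.260 + 25.243 = 32.503 m.
Since a_F ≤ a_L and the follower starts braking later, the follower is never slower than the leader, so the closest approach is when both have stopped.
Minimum gap = 32.503 − 15.251 = 17.252 m.

Minimum gap ≈ 17 m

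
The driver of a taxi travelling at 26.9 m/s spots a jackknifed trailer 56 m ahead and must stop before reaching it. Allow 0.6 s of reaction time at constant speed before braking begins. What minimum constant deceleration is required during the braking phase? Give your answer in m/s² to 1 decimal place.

Required deceleration ≈ 9.1 m/s²

Distance covered during reaction = 26.9000 × 0.6 = 16.140 m.
Distance available for braking: 56 − 16.140 = 39.860 m.
v² = 2a·d ⇒ a = v²/(2d) = 26.9000² / (2 × 39.860) = 723.610 / 79.720 = 9.0769 m/s².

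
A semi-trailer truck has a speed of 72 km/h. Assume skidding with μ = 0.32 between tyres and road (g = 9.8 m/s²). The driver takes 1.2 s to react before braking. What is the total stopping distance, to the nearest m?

72 km/h ÷ 3.6 = 20.0000 m/s.
a = μg = 0.32 × 9.8 = 3.136 m/s².
Reaction distance = v·t_r = 20.0000 × 1.2 = 24.000 m.
Braking distance = v²/(2a) = 20.0000² / (2 × 3.136) = 400.000 / 6.272 = 63.776 m.
Total = 24.000 + 63.776 = 87.776 m.

Total stopping distance ≈ 88 m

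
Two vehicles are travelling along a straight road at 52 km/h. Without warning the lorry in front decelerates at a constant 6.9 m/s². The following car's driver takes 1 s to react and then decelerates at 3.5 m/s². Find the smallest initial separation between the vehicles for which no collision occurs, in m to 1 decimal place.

Minimum gap ≈ 29.1 m

52 km/h ÷ 3.6 = 14.4444 m/s.
Leader travels v²/(2a_L) = 208.641 / 13.800 = 15.119 m before stopping.
Follower covers v·t_r = 14.4444 × 1 = 14.444 m while reacting, then v²/(2a_F) = 208.641 / 7.000 = 29.806 m while braking, for a total of 14.444 + 29.806 = 44.250 m.
Since a_F ≤ a_L and the follower starts braking later, the follower is never slower than the leader, so the closest approach is when both have stopped.
Minimum gap = 44.250 − 15.119 = 29.131 m.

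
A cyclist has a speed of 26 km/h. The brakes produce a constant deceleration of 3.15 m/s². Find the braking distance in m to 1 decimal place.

Braking distance ≈ 8.3 m

26 km/h ÷ 3.6 = 7.2222 m/s.
Braking distance = v²/(2a) = 7.2222² / (2 × 3.150) = 52.160 / 6.300 = 8.279 m.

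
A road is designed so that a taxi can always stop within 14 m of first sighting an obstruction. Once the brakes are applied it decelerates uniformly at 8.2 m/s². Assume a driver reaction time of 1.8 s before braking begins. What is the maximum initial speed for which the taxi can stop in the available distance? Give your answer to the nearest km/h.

Maximum speed ≈ 23 km/h

Stopping distance: v·t_r + v²/(2a) = 14 with t_r = 1.8 s and a = 8.200 m/s².
So v² + 29.520 v − 229.60 = 0.
Positive root: v = −a·t_r + √((a·t_r)² + 2a·d) = −14.760 + √(217.858 + 229.60) = 6.3932 m/s.
6.3932 m/s × 3.6 = 23.016 km/h.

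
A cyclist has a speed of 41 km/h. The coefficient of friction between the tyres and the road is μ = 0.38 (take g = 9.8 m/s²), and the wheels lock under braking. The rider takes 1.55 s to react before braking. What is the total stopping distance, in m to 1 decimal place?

Total stopping distance ≈ 35.1 m

41 km/h ÷ 3.6 = 11.3889 m/s.
a = μg = 0.38 × 9.8 = 3.724 m/s².
Reaction distance = v·t_r = 11.3889 × 1.55 = 17.653 m.
Braking distance = v²/(2a) = 11.3889² / (2 × 3.724) = 129.707 / 7.448 = 17.415 m.
Total = 17.653 + 17.415 = 35.068 m.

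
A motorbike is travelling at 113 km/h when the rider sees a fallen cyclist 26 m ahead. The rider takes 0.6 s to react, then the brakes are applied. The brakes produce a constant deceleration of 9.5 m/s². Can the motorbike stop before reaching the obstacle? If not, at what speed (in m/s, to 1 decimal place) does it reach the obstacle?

113 km/h ÷ 3.6 = 31.3889 m/s.
Reaction distance = 31.3889 × 0.6 = 18.833 m.
Braking distance needed to stop: v²/(2a) = 985.263 / 19.000 = 51.856 m, so total needed = 18.833 + 51.856 = 70.689 m > 26 m — it cannot stop.
Distance remaining when braking begins: 26 − 18.833 = 7.167 m.
v² = v₀² − 2a·d = 985.263 − 2 × 9.500 × 7.167 = 849.090 m²/s².
v = √849.090 = 29.139 m/s.

No — it strikes the obstacle at 29.1 m/s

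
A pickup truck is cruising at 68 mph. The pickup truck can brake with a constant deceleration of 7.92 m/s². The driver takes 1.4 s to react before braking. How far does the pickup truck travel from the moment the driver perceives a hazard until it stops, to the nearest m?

Total stopping distance ≈ 101 m

68 mph × 0.44704 = 30.3987 m/s.
Reaction distance = v·t_r = 30.3987 × 1.4 = 42.558 m.
Braking distance = v²/(2a) = 30.3987² / (2 × 7.920) = 924.081 / 15.840 = 58.338 m.
Total = 42.558 + 58.338 = 100.896 m.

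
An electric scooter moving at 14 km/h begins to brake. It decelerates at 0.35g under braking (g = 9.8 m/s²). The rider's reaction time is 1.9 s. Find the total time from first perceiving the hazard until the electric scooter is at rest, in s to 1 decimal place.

Total time ≈ 3.0 s

14 km/h ÷ 3.6 = 3.8889 m/s.
a = 0.35 × 9.8 = 3.430 m/s².
Braking time = v/a = 3.8889 / 3.430 = 1.134 s.
Total = 1.9 + 1.134 = 3.034 s.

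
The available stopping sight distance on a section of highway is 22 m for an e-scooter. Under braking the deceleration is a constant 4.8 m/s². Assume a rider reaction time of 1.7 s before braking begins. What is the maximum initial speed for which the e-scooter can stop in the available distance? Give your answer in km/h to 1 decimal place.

Stopping distance: v·t_r + v²/(2a) = 22 with t_r = 1.7 s and a = 4.800 m/s².
So v² + 16.320 v − 211.20 = 0.
Positive root: v = −a·t_r + √((a·t_r)² + 2a·d) = −8.160 + √(66.586 + 211.20) = 8.5069 m/s.
8.5069 m/s × 3.6 = 30.625 km/h.

Maximum speed ≈ 30.6 km/h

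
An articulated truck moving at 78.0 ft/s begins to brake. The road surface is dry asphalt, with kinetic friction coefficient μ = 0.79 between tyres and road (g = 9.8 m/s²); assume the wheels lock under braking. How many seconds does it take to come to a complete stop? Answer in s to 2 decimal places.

Braking time ≈ 3.07 s

78 ft/s × 0.3048 = 23.7744 m/s.
a = μg = 0.79 × 9.8 = 7.742 m/s².
Braking time = v/a = 23.7744 / 7.742 = 3.071 s.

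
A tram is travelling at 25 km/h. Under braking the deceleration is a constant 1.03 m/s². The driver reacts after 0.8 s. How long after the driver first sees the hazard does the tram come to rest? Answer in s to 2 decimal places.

25 km/h ÷ 3.6 = 6.9444 m/s.
Braking time = v/a = 6.9444 / 1.030 = 6.742 s.
Total = 0.8 + 6.742 = 7.542 s.

Total time ≈ 7.54 s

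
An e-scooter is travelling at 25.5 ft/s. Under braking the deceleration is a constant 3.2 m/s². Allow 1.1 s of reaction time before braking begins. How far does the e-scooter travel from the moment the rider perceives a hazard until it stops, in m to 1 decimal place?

25.5 ft/s × 0.3048 = 7.7724 m/s.
Reaction distance = v·t_r = 7.7724 × 1.1 = 8.550 m.
Braking distance = v²/(2a) = 7.7724² / (2 × 3.200) = 60.410 / 6.400 = 9.439 m.
Total = 8.550 + 9.439 = 17.989 m.

Total stopping distance ≈ 18.0 m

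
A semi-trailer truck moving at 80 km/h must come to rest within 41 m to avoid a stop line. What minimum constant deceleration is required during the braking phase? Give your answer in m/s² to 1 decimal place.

Required deceleration ≈ 6.0 m/s²

80 km/h ÷ 3.6 = 22.2222 m/s.
v² = 2a·d ⇒ a = v²/(2d) = 22.2222² / (2 × 41.000) = 493.826 / 82.000 = 6.0223 m/s².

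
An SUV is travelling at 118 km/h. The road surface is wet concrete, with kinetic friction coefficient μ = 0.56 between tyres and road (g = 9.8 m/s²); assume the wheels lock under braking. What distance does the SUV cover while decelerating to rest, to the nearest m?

Braking distance ≈ 98 m

118 km/h ÷ 3.6 = 32.7778 m/s.
a = μg = 0.56 × 9.8 = 5.488 m/s².
Braking distance = v²/(2a) = 32.7778² / (2 × 5.488) = 1074.384 / 10.976 = 97.885 m.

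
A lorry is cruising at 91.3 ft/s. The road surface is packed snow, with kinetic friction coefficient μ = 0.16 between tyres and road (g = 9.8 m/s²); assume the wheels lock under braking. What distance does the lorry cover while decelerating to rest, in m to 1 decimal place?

91.3 ft/s × 0.3048 = 27.8282 m/s.
a = μg = 0.16 × 9.8 = 1.568 m/s².
Braking distance = v²/(2a) = 27.8282² / (2 × 1.568) = 774.409 / 3.136 = 246.942 m.

Braking distance ≈ 246.9 m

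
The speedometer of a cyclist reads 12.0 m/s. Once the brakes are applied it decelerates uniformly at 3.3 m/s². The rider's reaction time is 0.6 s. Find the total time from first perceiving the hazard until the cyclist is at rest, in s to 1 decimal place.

Total time ≈ 4.2 s

Braking time = v/a = 12.0000 / 3.300 = 3.636 s.
Total = 0.6 + 3.636 = 4.236 s.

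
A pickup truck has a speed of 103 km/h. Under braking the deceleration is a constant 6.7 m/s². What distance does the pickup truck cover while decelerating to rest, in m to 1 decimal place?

103 km/h ÷ 3.6 = 28.6111 m/s.
Braking distance = v²/(2a) = 28.6111² / (2 × 6.700) = 818.595 / 13.400 = 61.089 m.

Braking distance ≈ 61.1 m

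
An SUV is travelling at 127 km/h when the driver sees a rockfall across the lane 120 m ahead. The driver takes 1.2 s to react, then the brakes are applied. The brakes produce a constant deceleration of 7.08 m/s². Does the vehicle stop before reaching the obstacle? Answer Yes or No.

No

127 km/h ÷ 3.6 = 35.2778 m/s.
Reaction distance = 35.2778 × 1.2 = 42.333 m.
Braking distance = v²/(2a) = 1244.523 / 14.160 = 87.890 m.
Total stopping distance = 42.333 + 87.890 = 130.223 m, vs 120 m available — it cannot stop in time and overshoots by 130.223 − 120 = 10.223 m.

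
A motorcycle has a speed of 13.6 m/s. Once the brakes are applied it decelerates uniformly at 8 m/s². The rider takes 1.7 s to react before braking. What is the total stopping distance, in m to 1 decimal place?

Total stopping distance ≈ 34.7 m

Reaction distance = v·t_r = 13.6000 × 1.7 = 23.120 m.
Braking distance = v²/(2a) = 13.6000² / (2 × 8.000) = 184.960 / 16.000 = 11.560 m.
Total = 23.120 + 11.560 = 34.680 m.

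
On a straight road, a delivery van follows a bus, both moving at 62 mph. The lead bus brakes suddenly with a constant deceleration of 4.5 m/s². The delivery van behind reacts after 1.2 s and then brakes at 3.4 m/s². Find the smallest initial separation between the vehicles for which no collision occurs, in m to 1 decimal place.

62 mph × 0.44704 = 27.7165 m/s.
Leader travels v²/(2a_L) = 768.204 / 9.000 = 85.356 m before stopping.
Follower covers v·t_r = 27.7165 × 1.2 = 33.260 m while reacting, then v²/(2a_F) = 768.204 / 6.800 = 112.971 m while braking, for a total of 33.260 + 112.971 = 146.231 m.
Since a_F ≤ a_L and the follower starts braking later, the follower is never slower than the leader, so the closest approach is when both have stopped.
Minimum gap = 146.231 − 85.356 = 60.875 m.

Minimum gap ≈ 60.9 m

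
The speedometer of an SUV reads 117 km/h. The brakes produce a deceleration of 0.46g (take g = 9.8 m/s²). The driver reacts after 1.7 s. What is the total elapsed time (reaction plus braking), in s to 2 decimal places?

Total time ≈ 8.91 s

117 km/h ÷ 3.6 = 32.5000 m/s.
a = 0.46 × 9.8 = 4.508 m/s².
Braking time = v/a = 32.5000 / 4.508 = 7.209 s.
Total = 1.7 + 7.209 = 8.909 s.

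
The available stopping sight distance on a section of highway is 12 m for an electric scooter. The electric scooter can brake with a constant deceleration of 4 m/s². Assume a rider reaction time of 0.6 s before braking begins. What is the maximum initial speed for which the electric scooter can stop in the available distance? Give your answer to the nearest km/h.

Stopping distance: v·t_r + v²/(2a) = 12 with t_r = 0.6 s and a = 4.000 m/s².
So v² + 4.800 v − 96.00 = 0.
Positive root: v = −a·t_r + √((a·t_r)² + 2a·d) = −2.400 + √(5.760 + 96.00) = 7.6876 m/s.
7.6876 m/s × 3.6 = 27.675 km/h.

Maximum speed ≈ 28 km/h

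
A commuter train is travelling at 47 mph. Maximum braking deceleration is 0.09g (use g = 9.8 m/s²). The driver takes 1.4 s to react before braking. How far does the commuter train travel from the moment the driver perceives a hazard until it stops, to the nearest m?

Total stopping distance ≈ 280 m

47 mph × 0.44704 = 21.0109 m/s.
a = 0.09 × 9.8 = 0.882 m/s².
Reaction distance = v·t_r = 21.0109 × 1.4 = 29.415 m.
Braking distance = v²/(2a) = 21.0109² / (2 × 0.882) = 441.458 / 1.764 = 250.260 m.
Total = 29.415 + 250.260 = 279.675 m.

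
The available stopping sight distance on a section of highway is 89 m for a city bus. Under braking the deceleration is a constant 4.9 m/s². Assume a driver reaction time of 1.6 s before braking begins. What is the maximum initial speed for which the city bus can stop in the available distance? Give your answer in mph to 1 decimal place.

Stopping distance: v·t_r + v²/(2a) = 89 with t_r = 1.6 s and a = 4.900 m/s².
So v² + 15.680 v − 872.20 = 0.
Positive root: v = −a·t_r + √((a·t_r)² + 2a·d) = −7.840 + √(61.466 + 872.20) = 22.7159 m/s.
22.7159 m/s ÷ 0.44704 = 50.814 mph.

Maximum speed ≈ 50.8 mph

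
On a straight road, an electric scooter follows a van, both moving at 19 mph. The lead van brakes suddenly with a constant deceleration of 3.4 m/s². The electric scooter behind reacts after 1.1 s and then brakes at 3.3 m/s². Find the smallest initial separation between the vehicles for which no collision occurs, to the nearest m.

19 mph × 0.44704 = 8.4938 m/s.
Leader travels v²/(2a_L) = 72.145 / 6.800 = 10.610 m before stopping.
Follower covers v·t_r = 8.4938 × 1.1 = 9.343 m while reacting, then v²/(2a_F) = 72.145 / 6.600 = 10.931 m while braking, for a total of 9.343 + 10.931 = 20.274 m.
Since a_F ≤ a_L and the follower starts braking later, the follower is never slower than the leader, so the closest approach is when both have stopped.
Minimum gap = 20.274 − 10.610 = 9.664 m.

Minimum gap ≈ 10 m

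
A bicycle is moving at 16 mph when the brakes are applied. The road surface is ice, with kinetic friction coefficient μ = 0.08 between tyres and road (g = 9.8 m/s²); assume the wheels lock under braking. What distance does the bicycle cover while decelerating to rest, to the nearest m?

16 mph × 0.44704 = 7.1526 m/s.
a = μg = 0.08 × 9.8 = 0.784 m/s².
Braking distance = v²/(2a) = 7.1526² / (2 × 0.784) = 51.160 / 1.568 = 32.628 m.

Braking distance ≈ 33 m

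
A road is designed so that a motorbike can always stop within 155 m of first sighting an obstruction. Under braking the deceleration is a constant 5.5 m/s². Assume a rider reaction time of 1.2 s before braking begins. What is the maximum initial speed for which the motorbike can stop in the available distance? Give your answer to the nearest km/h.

Maximum speed ≈ 127 km/h

Stopping distance: v·t_r + v²/(2a) = 155 with t_r = 1.2 s and a = 5.500 m/s².
So v² + 13.200 v − 1705.00 = 0.
Positive root: v = −a·t_r + √((a·t_r)² + 2a·d) = −6.600 + √(43.560 + 1705.00) = 35.2158 m/s.
35.2158 m/s × 3.6 = 126.777 km/h.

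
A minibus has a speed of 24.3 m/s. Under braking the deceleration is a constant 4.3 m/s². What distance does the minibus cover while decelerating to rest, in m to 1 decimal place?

Braking distance = v²/(2a) = 24.3000² / (2 × 4.300) = 590.490 / 8.600 = 68.662 m.

Braking distance ≈ 68.7 m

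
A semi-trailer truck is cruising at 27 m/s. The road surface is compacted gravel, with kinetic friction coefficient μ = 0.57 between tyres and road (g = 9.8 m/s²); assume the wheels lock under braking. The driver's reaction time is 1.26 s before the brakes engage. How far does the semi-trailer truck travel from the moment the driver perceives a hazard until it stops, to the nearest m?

a = μg = 0.57 × 9.8 = 5.586 m/s².
Reaction distance = v·t_r = 27.0000 × 1.26 = 34.020 m.
Braking distance = v²/(2a) = 27.0000² / (2 × 5.586) = 729.000 / 11.172 = 65.252 m.
Total = 34.020 + 65.252 = 99.272 m.

Total stopping distance ≈ 99 m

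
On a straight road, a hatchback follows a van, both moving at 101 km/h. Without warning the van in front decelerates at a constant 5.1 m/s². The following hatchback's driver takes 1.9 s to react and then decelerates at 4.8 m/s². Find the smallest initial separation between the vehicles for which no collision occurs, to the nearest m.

101 km/h ÷ 3.6 = 28.0556 m/s.
Leader travels v²/(2a_L) = 787.117 / 10.200 = 77.168 m before stopping.
Follower covers v·t_r = 28.0556 × 1.9 = 53.306 m while reacting, then v²/(2a_F) = 787.117 / 9.600 = 81.991 m while braking, for a total of 53.306 + 81.991 = 135.297 m.
Since a_F ≤ a_L and the follower starts braking later, the follower is never slower than the leader, so the closest approach is when both have stopped.
Minimum gap = 135.297 − 77.168 = 58.129 m.

Minimum gap ≈ 58 m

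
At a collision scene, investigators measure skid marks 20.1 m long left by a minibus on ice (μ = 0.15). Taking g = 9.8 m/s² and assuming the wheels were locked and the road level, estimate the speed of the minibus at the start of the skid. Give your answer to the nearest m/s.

Initial speed ≈ 8 m/s

Deceleration a = μg = 0.15 × 9.8 = 1.470 m/s².
v = √(2a·d) = √(2 × 1.470 × 20.1) = √59.094 = 7.6873 m/s.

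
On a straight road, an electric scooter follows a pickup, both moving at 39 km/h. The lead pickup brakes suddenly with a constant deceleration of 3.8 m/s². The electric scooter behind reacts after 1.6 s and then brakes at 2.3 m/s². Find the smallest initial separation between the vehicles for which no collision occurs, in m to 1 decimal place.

39 km/h ÷ 3.6 = 10.8333 m/s.
Leader travels v²/(2a_L) = 117.360 / 7.600 = 15.442 m before stopping.
Follower covers v·t_r = 10.8333 × 1.6 = 17.333 m while reacting, then v²/(2a_F) = 117.360 / 4.600 = 25.513 m while braking, for a total of 17.333 + 25.513 = 42.846 m.
Since a_F ≤ a_L and the follower starts braking later, the follower is never slower than the leader, so the closest approach is when both have stopped.
Minimum gap = 42.846 − 15.442 = 27.404 m.

Minimum gap ≈ 27.4 m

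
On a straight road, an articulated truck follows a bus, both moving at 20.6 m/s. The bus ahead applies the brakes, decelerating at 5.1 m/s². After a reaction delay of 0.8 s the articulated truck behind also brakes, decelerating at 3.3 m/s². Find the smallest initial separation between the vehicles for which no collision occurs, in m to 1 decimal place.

Leader travels v²/(2a_L) = 424.360 / 10.200 = 41.604 m before stopping.
Follower covers v·t_r = 20.6000 × 0.8 = 16.480 m while reacting, then v²/(2a_F) = 424.360 / 6.600 = 64.297 m while braking, for a total of 16.480 + 64.297 = 80.777 m.
Since a_F ≤ a_L and the follower starts braking later, the follower is never slower than the leader, so the closest approach is when both have stopped.
Minimum gap = 80.777 − 41.604 = 39.173 m.

Minimum gap ≈ 39.2 m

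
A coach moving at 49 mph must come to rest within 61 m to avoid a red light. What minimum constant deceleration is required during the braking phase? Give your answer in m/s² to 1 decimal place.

Required deceleration ≈ 3.9 m/s²

49 mph × 0.44704 = 21.9050 m/s.
v² = 2a·d ⇒ a = v²/(2d) = 21.9050² / (2 × 61.000) = 479.829 / 122.000 = 3.9330 m/s².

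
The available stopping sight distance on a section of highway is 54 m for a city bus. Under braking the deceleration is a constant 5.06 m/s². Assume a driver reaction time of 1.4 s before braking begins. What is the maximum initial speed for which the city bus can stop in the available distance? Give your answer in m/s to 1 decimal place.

Maximum speed ≈ 17.3 m/s

Stopping distance: v·t_r + v²/(2a) = 54 with t_r = 1.4 s and a = 5.060 m/s².
So v² + 14.168 v − 546.48 = 0.
Positive root: v = −a·t_r + √((a·t_r)² + 2a·d) = −7.084 + √(50.183 + 546.48) = 17.3427 m/s.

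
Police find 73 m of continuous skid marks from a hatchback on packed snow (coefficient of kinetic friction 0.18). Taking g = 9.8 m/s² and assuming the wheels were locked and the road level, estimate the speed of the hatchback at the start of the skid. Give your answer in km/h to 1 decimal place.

Deceleration a = μg = 0.18 × 9.8 = 1.764 m/s².
v = √(2a·d) = √(2 × 1.764 × 73) = √257.544 = 16.0482 m/s.
= 16.0482 × 3.6 = 57.774 km/h.

Initial speed ≈ 57.8 km/h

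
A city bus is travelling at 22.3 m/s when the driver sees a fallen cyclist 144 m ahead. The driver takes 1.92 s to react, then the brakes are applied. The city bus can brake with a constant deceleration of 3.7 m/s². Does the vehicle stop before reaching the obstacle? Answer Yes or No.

Yes

Reaction distance = 22.3000 × 1.92 = 42.816 m.
Braking distance = v²/(2a) = 497.290 / 7.400 = 67.201 m.
Total stopping distance = 42.816 + 67.201 = 110.017 m, vs 144 m available — it stops with 144 − 110.017 = 33.983 m to spare.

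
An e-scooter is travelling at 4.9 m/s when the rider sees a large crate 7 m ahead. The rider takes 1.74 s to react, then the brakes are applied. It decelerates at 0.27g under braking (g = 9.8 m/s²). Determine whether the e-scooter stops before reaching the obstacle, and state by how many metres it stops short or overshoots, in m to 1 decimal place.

a = 0.27 × 9.8 = 2.646 m/s².
Reaction distance = 4.9000 × 1.74 = 8.526 m.
Braking distance = v²/(2a) = 24.010 / 5.292 = 4.537 m.
Total stopping distance = 8.526 + 4.537 = 13.063 m, vs 7 m available — it cannot stop in time and overshoots by 13.063 − 7 = 6.063 m.

No — it overshoots by 6.1 m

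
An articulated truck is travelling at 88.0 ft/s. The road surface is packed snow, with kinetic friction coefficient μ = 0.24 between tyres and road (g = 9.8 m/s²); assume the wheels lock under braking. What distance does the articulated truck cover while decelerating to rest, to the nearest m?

88 ft/s × 0.3048 = 26.8224 m/s.
a = μg = 0.24 × 9.8 = 2.352 m/s².
Braking distance = v²/(2a) = 26.8224² / (2 × 2.352) = 719.441 / 4.704 = 152.942 m.

Braking distance ≈ 153 m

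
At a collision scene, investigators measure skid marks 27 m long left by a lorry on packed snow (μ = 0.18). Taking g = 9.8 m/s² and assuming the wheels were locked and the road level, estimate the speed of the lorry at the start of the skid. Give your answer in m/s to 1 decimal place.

Initial speed ≈ 9.8 m/s

Deceleration a = μg = 0.18 × 9.8 = 1.764 m/s².
v = √(2a·d) = √(2 × 1.764 × 27) = √95.256 = 9.7599 m/s.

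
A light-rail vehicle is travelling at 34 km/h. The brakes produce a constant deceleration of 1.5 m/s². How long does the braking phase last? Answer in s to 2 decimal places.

34 km/h ÷ 3.6 = 9.4444 m/s.
Braking time = v/a = 9.4444 / 1.500 = 6.296 s.

Braking time ≈ 6.30 s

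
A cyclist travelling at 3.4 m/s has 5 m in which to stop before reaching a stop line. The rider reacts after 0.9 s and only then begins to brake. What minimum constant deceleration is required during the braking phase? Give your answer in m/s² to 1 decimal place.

Required deceleration ≈ 3.0 m/s²

Distance covered during reaction = 3.4000 × 0.9 = 3.060 m.
Distance available for braking: 5 − 3.060 = 1.940 m.
v² = 2a·d ⇒ a = v²/(2d) = 3.4000² / (2 × 1.940) = 11.560 / 3.880 = 2.9794 m/s².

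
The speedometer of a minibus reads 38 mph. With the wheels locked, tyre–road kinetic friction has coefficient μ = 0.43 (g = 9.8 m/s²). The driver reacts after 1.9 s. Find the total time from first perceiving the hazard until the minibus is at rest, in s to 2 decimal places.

Total time ≈ 5.93 s

38 mph × 0.44704 = 16.9875 m/s.
a = μg = 0.43 × 9.8 = 4.214 m/s².
Braking time = v/a = 16.9875 / 4.214 = 4.031 s.
Total = 1.9 + 4.031 = 5.931 s.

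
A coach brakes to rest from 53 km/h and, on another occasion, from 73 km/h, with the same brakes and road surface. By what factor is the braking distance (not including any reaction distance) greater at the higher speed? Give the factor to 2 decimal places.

Factor ≈ 1.90

Braking distance d = v²/(2a), so with a fixed, d ∝ v².
Factor = (73/53)² = 1.3774² = 1.8972.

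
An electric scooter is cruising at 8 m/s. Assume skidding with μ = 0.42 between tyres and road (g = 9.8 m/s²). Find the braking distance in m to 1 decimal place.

Braking distance ≈ 7.8 m

a = μg = 0.42 × 9.8 = 4.116 m/s².
Braking distance = v²/(2a) = 8.0000² / (2 × 4.116) = 64.000 / 8.232 = 7.775 m.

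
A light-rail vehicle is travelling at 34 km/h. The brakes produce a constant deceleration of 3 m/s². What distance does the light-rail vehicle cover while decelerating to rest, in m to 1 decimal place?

34 km/h ÷ 3.6 = 9.4444 m/s.
Braking distance = v²/(2a) = 9.4444² / (2 × 3.000) = 89.197 / 6.000 = 14.866 m.

Braking distance ≈ 14.9 m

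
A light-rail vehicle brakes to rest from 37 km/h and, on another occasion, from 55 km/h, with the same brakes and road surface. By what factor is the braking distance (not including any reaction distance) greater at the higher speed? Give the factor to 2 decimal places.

Braking distance d = v²/(2a), so with a fixed, d ∝ v².
Factor = (55/37)² = 1.4865² = 2.2097.

Factor ≈ 2.21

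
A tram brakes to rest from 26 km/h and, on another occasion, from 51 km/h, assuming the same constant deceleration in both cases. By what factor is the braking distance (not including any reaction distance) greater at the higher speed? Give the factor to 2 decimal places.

Braking distance d = v²/(2a), so with a fixed, d ∝ v².
Factor = (51/26)² = 1.9615² = 3.8475.

Factor ≈ 3.85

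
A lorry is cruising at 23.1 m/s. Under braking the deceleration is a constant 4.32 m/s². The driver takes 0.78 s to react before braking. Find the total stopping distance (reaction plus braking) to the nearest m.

Total stopping distance ≈ 80 m

Reaction distance = v·t_r = 23.1000 × 0.78 = 18.018 m.
Braking distance = v²/(2a) = 23.1000² / (2 × 4.320) = 533.610 / 8.640 = 61.760 m.
Total = 18.018 + 61.760 = 79.778 m.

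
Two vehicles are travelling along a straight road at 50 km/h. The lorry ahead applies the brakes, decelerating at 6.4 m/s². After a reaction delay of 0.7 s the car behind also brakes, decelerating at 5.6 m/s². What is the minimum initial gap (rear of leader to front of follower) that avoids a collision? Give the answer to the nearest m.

50 km/h ÷ 3.6 = 13.8889 m/s.
Leader travels v²/(2a_L) = 192.902 / 12.800 = 15.070 m before stopping.
Follower covers v·t_r = 13.8889 × 0.7 = 9.722 m while reacting, then v²/(2a_F) = 192.902 / 11.200 = 17.223 m while braking, for a total of 9.722 + 17.223 = 26.945 m.
Since a_F ≤ a_L and the follower starts braking later, the follower is never slower than the leader, so the closest approach is when both have stopped.
Minimum gap = 26.945 − 15.070 = 11.875 m.

Minimum gap ≈ 12 m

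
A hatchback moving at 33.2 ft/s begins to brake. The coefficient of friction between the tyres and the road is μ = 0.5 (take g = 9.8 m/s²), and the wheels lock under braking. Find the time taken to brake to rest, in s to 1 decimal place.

Braking time ≈ 2.1 s

33.2 ft/s × 0.3048 = 10.1194 m/s.
a = μg = 0.5 × 9.8 = 4.900 m/s².
Braking time = v/a = 10.1194 / 4.900 = 2.065 s.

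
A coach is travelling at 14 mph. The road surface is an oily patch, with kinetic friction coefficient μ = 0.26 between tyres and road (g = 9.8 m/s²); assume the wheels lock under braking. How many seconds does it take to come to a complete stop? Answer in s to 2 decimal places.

Braking time ≈ 2.46 s

14 mph × 0.44704 = 6.2586 m/s.
a = μg = 0.26 × 9.8 = 2.548 m/s².
Braking time = v/a = 6.2586 / 2.548 = 2.456 s.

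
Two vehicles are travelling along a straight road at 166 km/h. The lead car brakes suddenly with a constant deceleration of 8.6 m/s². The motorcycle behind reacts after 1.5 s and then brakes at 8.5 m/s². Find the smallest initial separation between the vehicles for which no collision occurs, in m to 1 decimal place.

Minimum gap ≈ 70.6 m

166 km/h ÷ 3.6 = 46.1111 m/s.
Leader travels v²/(2a_L) = 2126.234 / 17.200 = 123.618 m before stopping.
Follower covers v·t_r = 46.1111 × 1.5 = 69.167 m while reacting, then v²/(2a_F) = 2126.234 / 17.000 = 125.073 m while braking, for a total of 69.167 + 125.073 = 194.240 m.
Since a_F ≤ a_L and the follower starts braking later, the follower is never slower than the leader, so the closest approach is when both have stopped.
Minimum gap = 194.240 − 123.618 = 70.622 m.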